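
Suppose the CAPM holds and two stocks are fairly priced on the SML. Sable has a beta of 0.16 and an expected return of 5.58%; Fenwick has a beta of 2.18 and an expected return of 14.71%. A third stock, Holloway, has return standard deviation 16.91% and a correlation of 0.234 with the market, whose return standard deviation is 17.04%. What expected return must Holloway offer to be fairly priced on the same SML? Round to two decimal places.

5.91%

MRP = (14.71% − 5.58%) / (2.18 − 0.16) = 4.5198%
R_f = 5.58% − 0.16 × 4.5198% = 4.8568%
β_Holloway = ρ·σ_i/σ_m = 0.234 × 16.91 / 17.04 = 0.2322
E(R_Holloway) = R_f + β × MRP = 4.8568% + 0.2322 × 4.5198% = 5.91%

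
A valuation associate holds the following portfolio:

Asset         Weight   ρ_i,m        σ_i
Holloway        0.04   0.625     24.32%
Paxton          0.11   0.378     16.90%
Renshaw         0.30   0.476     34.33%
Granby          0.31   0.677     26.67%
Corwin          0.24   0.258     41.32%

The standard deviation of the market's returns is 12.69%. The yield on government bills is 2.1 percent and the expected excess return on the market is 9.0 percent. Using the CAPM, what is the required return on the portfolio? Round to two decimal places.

β_Holloway = 0.625 × 24.32% / 12.69% = 1.1978
β_Paxton = 0.378 × 16.90% / 12.69% = 0.5034
β_Renshaw = 0.476 × 34.33% / 12.69% = 1.2877
β_Granby = 0.677 × 26.67% / 12.69% = 1.4228
β_Corwin = 0.258 × 41.32% / 12.69% = 0.8401
β_P = Σ w_i β_i = 0.04×1.1978 + 0.11×0.5034 + 0.30×1.2877 + 0.31×1.4228 + 0.24×0.8401 = 1.1323
E(R_P) = R_f + β_P × MRP = 2.1% + 1.1323 × 9.0% = 12.29%

12.29%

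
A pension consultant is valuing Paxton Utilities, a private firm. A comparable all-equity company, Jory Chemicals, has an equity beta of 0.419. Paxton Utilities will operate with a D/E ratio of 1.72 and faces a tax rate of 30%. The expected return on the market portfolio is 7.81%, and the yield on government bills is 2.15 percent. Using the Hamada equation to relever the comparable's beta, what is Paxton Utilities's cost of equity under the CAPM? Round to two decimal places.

β_L = β_U × [1 + (1 − t)(D/E)] = 0.419 × [1 + (1 − 0.30) × 1.72]
    = 0.419 × [1 + 0.70 × 1.72] = 0.419 × 2.2040 = 0.9235
MRP = 7.81% − 2.15% = 5.66%
E(R) = R_f + β_L × MRP = 2.15% + 0.9235 × 5.66% = 7.38%

7.38%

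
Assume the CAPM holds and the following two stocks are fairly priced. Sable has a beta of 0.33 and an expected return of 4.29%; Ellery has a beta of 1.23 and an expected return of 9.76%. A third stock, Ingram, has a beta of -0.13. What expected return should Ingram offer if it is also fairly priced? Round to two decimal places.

MRP (SML slope) = (9.76% − 4.29%) / (1.23 − 0.33) = 5.47% / 0.90 = 6.0778%
R_f (intercept) = 4.29% − 0.33 × 6.0778% = 2.2843%
E(R_Ingram) = R_f + β × MRP = 2.2843% + -0.13 × 6.0778% = 1.49%

1.49%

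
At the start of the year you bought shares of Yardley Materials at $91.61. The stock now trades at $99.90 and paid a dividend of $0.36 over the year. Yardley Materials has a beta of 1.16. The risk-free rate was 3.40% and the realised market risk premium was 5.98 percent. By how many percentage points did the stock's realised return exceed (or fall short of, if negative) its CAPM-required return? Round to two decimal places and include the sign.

Realised HPR = (P1 + D1 − P0) / P0 = (99.90 + 0.36 − 91.61) / 91.61 = 8.65 / 91.61 = 9.4422%
CAPM required = R_f + β·MRP = 3.40% + 1.16 × 5.98% = 10.3368%
α = realised − required = 9.4422% − 10.3368% = -0.89%

-0.89%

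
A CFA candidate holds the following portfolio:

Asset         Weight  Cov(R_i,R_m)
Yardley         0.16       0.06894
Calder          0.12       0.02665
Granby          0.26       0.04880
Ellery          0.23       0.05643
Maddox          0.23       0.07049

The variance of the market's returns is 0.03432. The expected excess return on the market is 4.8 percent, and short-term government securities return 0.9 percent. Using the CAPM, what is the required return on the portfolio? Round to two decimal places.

8.75%

β_Yardley = 0.06894 / 0.03432 = 2.0087
β_Calder = 0.02665 / 0.03432 = 0.7765
β_Granby = 0.04880 / 0.03432 = 1.4219
β_Ellery = 0.05643 / 0.03432 = 1.6442
β_Maddox = 0.07049 / 0.03432 = 2.0539
β_P = Σ w_i β_i = 0.16×2.0087 + 0.12×0.7765 + 0.26×1.4219 + 0.23×1.6442 + 0.23×2.0539 = 1.6348
E(R_P) = R_f + β_P × MRP = 0.9% + 1.6348 × 4.8% = 8.75%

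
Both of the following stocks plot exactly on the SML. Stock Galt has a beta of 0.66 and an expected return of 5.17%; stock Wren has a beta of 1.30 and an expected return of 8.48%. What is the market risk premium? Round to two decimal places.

5.17%

Both satisfy E(R) = R_f + β·MRP, so the slope of the SML is
MRP = (8.48% − 5.17%) / (1.30 − 0.66) = 3.31% / 0.64 = 5.1719%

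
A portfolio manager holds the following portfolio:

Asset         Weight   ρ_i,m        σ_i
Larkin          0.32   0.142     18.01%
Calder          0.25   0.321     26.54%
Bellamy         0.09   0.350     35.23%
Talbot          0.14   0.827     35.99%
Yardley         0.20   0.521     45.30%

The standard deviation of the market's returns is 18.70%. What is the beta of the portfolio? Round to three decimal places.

β_Larkin = 0.142 × 18.01% / 18.70% = 0.1368
β_Calder = 0.321 × 26.54% / 18.70% = 0.4556
β_Bellamy = 0.350 × 35.23% / 18.70% = 0.6594
β_Talbot = 0.827 × 35.99% / 18.70% = 1.5916
β_Yardley = 0.521 × 45.30% / 18.70% = 1.2621
β_P = Σ w_i β_i = 0.32×0.1368 + 0.25×0.4556 + 0.09×0.6594 + 0.14×1.5916 + 0.20×1.2621 = 0.6923

0.692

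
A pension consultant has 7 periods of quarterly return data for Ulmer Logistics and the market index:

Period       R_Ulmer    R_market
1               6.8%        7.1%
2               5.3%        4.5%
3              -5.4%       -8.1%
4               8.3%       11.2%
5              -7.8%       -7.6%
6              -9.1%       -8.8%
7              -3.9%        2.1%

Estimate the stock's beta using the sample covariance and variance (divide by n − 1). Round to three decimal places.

0.848

Mean R_i = (6.8 + 5.3 − 5.4 + 8.3 − 7.8 − 9.1 − 3.9) / 7 = -0.8286%
Mean R_m = (7.1 + 4.5 − 8.1 + 11.2 − 7.6 − 8.8 + 2.1) / 7 = 0.0571%
Σ(R_i − R̄_i)(R_m − R̄_m) = 340.3314  ⇒  Cov = 340.3314 / 6 = 56.7219
Σ(R_m − R̄_m)² = 401.2971  ⇒  Var(R_m) = 401.2971 / 6 = 66.8829
β = Cov / Var(R_m) = 56.7219 / 66.8829 = 0.8481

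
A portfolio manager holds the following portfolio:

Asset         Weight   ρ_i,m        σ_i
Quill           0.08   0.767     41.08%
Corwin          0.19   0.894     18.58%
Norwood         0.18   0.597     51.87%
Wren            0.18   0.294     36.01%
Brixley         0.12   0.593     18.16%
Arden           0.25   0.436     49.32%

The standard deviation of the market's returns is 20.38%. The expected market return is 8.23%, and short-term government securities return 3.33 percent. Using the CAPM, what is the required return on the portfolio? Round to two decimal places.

β_Quill = 0.767 × 41.08% / 20.38% = 1.5460
β_Corwin = 0.894 × 18.58% / 20.38% = 0.8150
β_Norwood = 0.597 × 51.87% / 20.38% = 1.5194
β_Wren = 0.294 × 36.01% / 20.38% = 0.5195
β_Brixley = 0.593 × 18.16% / 20.38% = 0.5284
β_Arden = 0.436 × 49.32% / 20.38% = 1.0551
β_P = Σ w_i β_i = 0.08×1.5460 + 0.19×0.8150 + 0.18×1.5194 + 0.18×0.5195 + 0.12×0.5284 + 0.25×1.0551 = 0.9727
MRP = 8.23% − 3.33% = 4.90%
E(R_P) = R_f + β_P × MRP = 3.33% + 0.9727 × 4.90% = 8.10%

8.10%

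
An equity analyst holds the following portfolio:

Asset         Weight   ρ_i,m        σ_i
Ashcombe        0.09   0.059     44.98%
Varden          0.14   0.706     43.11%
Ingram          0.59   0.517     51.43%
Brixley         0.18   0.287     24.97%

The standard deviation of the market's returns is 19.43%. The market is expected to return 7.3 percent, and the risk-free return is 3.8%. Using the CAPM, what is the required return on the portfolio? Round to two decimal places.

β_Ashcombe = 0.059 × 44.98% / 19.43% = 0.1366
β_Varden = 0.706 × 43.11% / 19.43% = 1.5664
β_Ingram = 0.517 × 51.43% / 19.43% = 1.3685
β_Brixley = 0.287 × 24.97% / 19.43% = 0.3688
β_P = Σ w_i β_i = 0.09×0.1366 + 0.14×1.5664 + 0.59×1.3685 + 0.18×0.3688 = 1.1054
MRP = 7.3% − 3.8% = 3.50%
E(R_P) = R_f + β_P × MRP = 3.8% + 1.1054 × 3.5% = 7.67%

7.67%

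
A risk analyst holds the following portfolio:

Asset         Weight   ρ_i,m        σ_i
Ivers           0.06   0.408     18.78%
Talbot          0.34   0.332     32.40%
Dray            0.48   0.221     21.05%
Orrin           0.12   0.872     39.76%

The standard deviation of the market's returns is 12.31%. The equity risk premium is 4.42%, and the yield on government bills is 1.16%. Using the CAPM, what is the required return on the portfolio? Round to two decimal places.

β_Ivers = 0.408 × 18.78% / 12.31% = 0.6224
β_Talbot = 0.332 × 32.40% / 12.31% = 0.8738
β_Dray = 0.221 × 21.05% / 12.31% = 0.3779
β_Orrin = 0.872 × 39.76% / 12.31% = 2.8165
β_P = Σ w_i β_i = 0.06×0.6224 + 0.34×0.8738 + 0.48×0.3779 + 0.12×2.8165 = 0.8538
E(R_P) = R_f + β_P × MRP = 1.16% + 0.8538 × 4.42% = 4.93%

4.93%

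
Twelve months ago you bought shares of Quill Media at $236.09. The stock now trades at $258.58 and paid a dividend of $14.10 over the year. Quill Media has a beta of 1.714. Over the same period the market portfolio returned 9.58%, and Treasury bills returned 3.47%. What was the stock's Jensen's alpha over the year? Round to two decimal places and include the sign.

+1.56%

Realised HPR = (P1 + D1 − P0) / P0 = (258.58 + 14.10 − 236.09) / 236.09 = 36.59 / 236.09 = 15.4983%
MRP = 9.58% − 3.47% = 6.11%
CAPM required = R_f + β·MRP = 3.47% + 1.714 × 6.11% = 13.94254%
α = realised − required = 15.4983% − 13.94254% = +1.56%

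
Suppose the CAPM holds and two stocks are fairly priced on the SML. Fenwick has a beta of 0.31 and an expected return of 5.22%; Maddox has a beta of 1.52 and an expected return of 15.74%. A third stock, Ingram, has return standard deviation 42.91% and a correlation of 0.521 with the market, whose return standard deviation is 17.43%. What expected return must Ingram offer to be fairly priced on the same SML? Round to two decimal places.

13.68%

MRP = (15.74% − 5.22%) / (1.52 − 0.31) = 8.6942%
R_f = 5.22% − 0.31 × 8.6942% = 2.5248%
β_Ingram = ρ·σ_i/σ_m = 0.521 × 42.91 / 17.43 = 1.2826
E(R_Ingram) = R_f + β × MRP = 2.5248% + 1.2826 × 8.6942% = 13.68%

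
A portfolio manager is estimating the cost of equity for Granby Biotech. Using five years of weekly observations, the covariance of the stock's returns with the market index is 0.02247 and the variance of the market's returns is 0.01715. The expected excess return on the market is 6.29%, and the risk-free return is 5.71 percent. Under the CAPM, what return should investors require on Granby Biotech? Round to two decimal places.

β = Cov(R_i, R_m) / Var(R_m) = 0.02247 / 0.01715 = 1.3102
E(R) = R_f + β × MRP = 5.71% + 1.3102 × 6.29% = 13.95%

13.95%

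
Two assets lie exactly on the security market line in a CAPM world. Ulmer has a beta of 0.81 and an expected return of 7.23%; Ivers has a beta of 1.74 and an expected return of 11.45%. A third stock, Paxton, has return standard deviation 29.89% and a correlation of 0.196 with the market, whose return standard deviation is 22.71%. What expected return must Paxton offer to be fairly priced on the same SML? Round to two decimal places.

MRP = (11.45% − 7.23%) / (1.74 − 0.81) = 4.5376%
R_f = 7.23% − 0.81 × 4.5376% = 3.5545%
β_Paxton = ρ·σ_i/σ_m = 0.196 × 29.89 / 22.71 = 0.2580
E(R_Paxton) = R_f + β × MRP = 3.5545% + 0.2580 × 4.5376% = 4.73%

4.73%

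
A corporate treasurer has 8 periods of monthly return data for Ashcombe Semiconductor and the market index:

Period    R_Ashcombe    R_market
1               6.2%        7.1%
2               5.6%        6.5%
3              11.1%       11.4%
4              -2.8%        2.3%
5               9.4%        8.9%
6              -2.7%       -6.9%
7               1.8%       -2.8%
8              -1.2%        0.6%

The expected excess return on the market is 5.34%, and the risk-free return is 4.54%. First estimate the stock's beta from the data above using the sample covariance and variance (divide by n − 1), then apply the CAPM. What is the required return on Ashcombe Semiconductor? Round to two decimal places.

Mean R_i = (6.2 + 5.6 + 11.1 − 2.8 + 9.4 − 2.7 + 1.8 − 1.2) / 8 = 3.4250%
Mean R_m = (7.1 + 6.5 + 11.4 + 2.3 + 8.9 − 6.9 − 2.8 + 0.6) / 8 = 3.3875%
Σ(R_i − R̄_i)(R_m − R̄_m) = 204.2325  ⇒  Cov = 204.2325 / 7 = 29.1761
Σ(R_m − R̄_m)² = 271.1288  ⇒  Var(R_m) = 271.1288 / 7 = 38.7327
β = Cov / Var(R_m) = 29.1761 / 38.7327 = 0.7533
E(R) = R_f + β × MRP = 4.54% + 0.7533 × 5.34% = 8.56%

8.56%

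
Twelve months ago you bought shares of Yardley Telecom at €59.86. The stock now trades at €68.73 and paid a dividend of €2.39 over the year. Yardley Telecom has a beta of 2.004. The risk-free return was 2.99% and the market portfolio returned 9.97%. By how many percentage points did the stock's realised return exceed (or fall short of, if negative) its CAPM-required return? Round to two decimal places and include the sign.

Realised HPR = (P1 + D1 − P0) / P0 = (68.73 + 2.39 − 59.86) / 59.86 = 11.26 / 59.86 = 18.8106%
MRP = 9.97% − 2.99% = 6.98%
CAPM required = R_f + β·MRP = 2.99% + 2.004 × 6.98% = 16.97792%
α = realised − required = 18.8106% − 16.97792% = +1.83%

+1.83%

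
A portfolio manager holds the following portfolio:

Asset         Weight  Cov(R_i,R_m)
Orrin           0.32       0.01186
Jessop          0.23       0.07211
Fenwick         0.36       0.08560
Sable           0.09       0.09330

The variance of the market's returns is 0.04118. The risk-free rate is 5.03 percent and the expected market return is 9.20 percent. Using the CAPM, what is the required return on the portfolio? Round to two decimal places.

11.06%

β_Orrin = 0.01186 / 0.04118 = 0.2880
β_Jessop = 0.07211 / 0.04118 = 1.7511
β_Fenwick = 0.08560 / 0.04118 = 2.0787
β_Sable = 0.09330 / 0.04118 = 2.2657
β_P = Σ w_i β_i = 0.32×0.2880 + 0.23×1.7511 + 0.36×2.0787 + 0.09×2.2657 = 1.4472
MRP = 9.20% − 5.03% = 4.17%
E(R_P) = R_f + β_P × MRP = 5.03% + 1.4472 × 4.17% = 11.06%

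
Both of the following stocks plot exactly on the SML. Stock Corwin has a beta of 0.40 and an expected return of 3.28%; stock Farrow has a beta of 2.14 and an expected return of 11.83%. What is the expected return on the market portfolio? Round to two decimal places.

6.23%

Both satisfy E(R) = R_f + β·MRP, so the slope of the SML is
MRP = (11.83% − 3.28%) / (2.14 − 0.40) = 8.55% / 1.74 = 4.9138%
R_f = E(R_Corwin) − β_Corwin·MRP = 3.28% − 0.40 × 4.9138% = 1.3145%
E(R_m) = R_f + MRP = 1.3145% + 4.9138% = 6.23%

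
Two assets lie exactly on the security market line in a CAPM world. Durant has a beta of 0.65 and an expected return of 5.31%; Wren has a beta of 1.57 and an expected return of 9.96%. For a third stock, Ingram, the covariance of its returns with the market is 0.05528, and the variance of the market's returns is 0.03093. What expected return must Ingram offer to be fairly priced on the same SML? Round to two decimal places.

MRP = (9.96% − 5.31%) / (1.57 − 0.65) = 5.0543%
R_f = 5.31% − 0.65 × 5.0543% = 2.0247%
β_Ingram = Cov / Var(R_m) = 0.05528 / 0.03093 = 1.7873
E(R_Ingram) = R_f + β × MRP = 2.0247% + 1.7873 × 5.0543% = 11.06%

11.06%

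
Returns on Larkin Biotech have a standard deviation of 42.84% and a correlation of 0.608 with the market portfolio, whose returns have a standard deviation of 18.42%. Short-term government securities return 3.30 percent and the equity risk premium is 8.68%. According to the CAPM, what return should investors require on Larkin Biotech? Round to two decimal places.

15.57%

β = ρ × σ_i / σ_m = 0.608 × 42.84% / 18.42% = 1.4140
E(R) = 3.30% + 1.4140 × 8.68% = 15.57%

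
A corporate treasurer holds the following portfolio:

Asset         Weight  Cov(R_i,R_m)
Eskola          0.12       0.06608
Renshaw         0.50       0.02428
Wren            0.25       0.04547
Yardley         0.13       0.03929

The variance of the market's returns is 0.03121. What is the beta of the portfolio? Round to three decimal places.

β_Eskola = 0.06608 / 0.03121 = 2.1173
β_Renshaw = 0.02428 / 0.03121 = 0.7780
β_Wren = 0.04547 / 0.03121 = 1.4569
β_Yardley = 0.03929 / 0.03121 = 1.2589
β_P = Σ w_i β_i = 0.12×2.1173 + 0.50×0.7780 + 0.25×1.4569 + 0.13×1.2589 = 1.1710

1.171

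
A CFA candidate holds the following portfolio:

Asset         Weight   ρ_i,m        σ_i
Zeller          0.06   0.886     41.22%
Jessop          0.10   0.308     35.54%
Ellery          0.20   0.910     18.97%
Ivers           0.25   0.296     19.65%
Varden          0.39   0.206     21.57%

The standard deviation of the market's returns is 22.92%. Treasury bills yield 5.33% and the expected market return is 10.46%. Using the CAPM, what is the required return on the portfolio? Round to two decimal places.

7.55%

β_Zeller = 0.886 × 41.22% / 22.92% = 1.5934
β_Jessop = 0.308 × 35.54% / 22.92% = 0.4776
β_Ellery = 0.910 × 18.97% / 22.92% = 0.7532
β_Ivers = 0.296 × 19.65% / 22.92% = 0.2538
β_Varden = 0.206 × 21.57% / 22.92% = 0.1939
β_P = Σ w_i β_i = 0.06×1.5934 + 0.10×0.4776 + 0.20×0.7532 + 0.25×0.2538 + 0.39×0.1939 = 0.4331
MRP = 10.46% − 5.33% = 5.13%
E(R_P) = R_f + β_P × MRP = 5.33% + 0.4331 × 5.13% = 7.55%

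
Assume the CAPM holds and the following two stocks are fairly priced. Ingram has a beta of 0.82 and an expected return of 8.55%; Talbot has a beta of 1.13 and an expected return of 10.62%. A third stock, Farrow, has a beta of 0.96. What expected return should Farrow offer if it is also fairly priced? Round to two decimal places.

MRP (SML slope) = (10.62% − 8.55%) / (1.13 − 0.82) = 2.07% / 0.31 = 6.6774%
R_f (intercept) = 8.55% − 0.82 × 6.6774% = 3.0745%
E(R_Farrow) = R_f + β × MRP = 3.0745% + 0.96 × 6.6774% = 9.48%

9.48%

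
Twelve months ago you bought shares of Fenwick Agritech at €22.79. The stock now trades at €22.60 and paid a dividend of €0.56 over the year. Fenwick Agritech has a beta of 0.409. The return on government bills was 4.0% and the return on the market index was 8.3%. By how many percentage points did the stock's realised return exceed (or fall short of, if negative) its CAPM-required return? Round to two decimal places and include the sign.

-4.14%

Realised HPR = (P1 + D1 − P0) / P0 = (22.60 + 0.56 − 22.79) / 22.79 = 0.37 / 22.79 = 1.6235%
MRP = 8.3% − 4.0% = 4.30%
CAPM required = R_f + β·MRP = 4.0% + 0.409 × 4.3% = 5.7587%
α = realised − required = 1.6235% − 5.7587% = -4.14%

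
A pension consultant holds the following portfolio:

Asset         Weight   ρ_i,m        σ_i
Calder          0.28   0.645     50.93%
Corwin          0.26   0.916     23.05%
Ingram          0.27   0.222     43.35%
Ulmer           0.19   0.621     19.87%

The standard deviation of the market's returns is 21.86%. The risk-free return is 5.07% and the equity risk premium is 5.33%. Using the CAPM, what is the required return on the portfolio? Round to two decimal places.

9.86%

β_Calder = 0.645 × 50.93% / 21.86% = 1.5027
β_Corwin = 0.916 × 23.05% / 21.86% = 0.9659
β_Ingram = 0.222 × 43.35% / 21.86% = 0.4402
β_Ulmer = 0.621 × 19.87% / 21.86% = 0.5645
β_P = Σ w_i β_i = 0.28×1.5027 + 0.26×0.9659 + 0.27×0.4402 + 0.19×0.5645 = 0.8980
E(R_P) = R_f + β_P × MRP = 5.07% + 0.8980 × 5.33% = 9.86%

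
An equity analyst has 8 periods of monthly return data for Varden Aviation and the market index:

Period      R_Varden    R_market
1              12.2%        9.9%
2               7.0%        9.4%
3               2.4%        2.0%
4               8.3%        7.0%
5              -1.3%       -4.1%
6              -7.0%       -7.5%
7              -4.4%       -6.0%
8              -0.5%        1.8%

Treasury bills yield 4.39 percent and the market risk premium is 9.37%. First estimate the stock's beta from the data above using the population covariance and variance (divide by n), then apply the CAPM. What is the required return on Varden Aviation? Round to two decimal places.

Mean R_i = (12.2 + 7.0 + 2.4 + 8.3 − 1.3 − 7.0 − 4.4 − 0.5) / 8 = 2.0875%
Mean R_m = (9.9 + 9.4 + 2.0 + 7.0 − 4.1 − 7.5 − 6.0 + 1.8) / 8 = 1.5625%
Σ(R_i − R̄_i)(R_m − R̄_m) = 306.7163  ⇒  Cov = 306.7163 / 8 = 38.3395
Σ(R_m − R̄_m)² = 332.1388  ⇒  Var(R_m) = 332.1388 / 8 = 41.5174
β = Cov / Var(R_m) = 38.3395 / 41.5174 = 0.9235
E(R) = R_f + β × MRP = 4.39% + 0.9235 × 9.37% = 13.04%

13.04%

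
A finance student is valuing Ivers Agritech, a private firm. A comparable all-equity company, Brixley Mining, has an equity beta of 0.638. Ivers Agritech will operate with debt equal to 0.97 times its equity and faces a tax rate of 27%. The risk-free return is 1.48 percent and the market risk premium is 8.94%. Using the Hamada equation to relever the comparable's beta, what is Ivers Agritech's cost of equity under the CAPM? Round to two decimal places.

11.22%

β_L = β_U × [1 + (1 − t)(D/E)] = 0.638 × [1 + (1 − 0.27) × 0.97]
    = 0.638 × [1 + 0.73 × 0.97] = 0.638 × 1.7081 = 1.0898
E(R) = R_f + β_L × MRP = 1.48% + 1.0898 × 8.94% = 11.22%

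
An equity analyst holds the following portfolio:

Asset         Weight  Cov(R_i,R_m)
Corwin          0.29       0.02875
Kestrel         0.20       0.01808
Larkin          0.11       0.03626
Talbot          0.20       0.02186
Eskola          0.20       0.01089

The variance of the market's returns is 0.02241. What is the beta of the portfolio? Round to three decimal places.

1.004

β_Corwin = 0.02875 / 0.02241 = 1.2829
β_Kestrel = 0.01808 / 0.02241 = 0.8068
β_Larkin = 0.03626 / 0.02241 = 1.6180
β_Talbot = 0.02186 / 0.02241 = 0.9755
β_Eskola = 0.01089 / 0.02241 = 0.4859
β_P = Σ w_i β_i = 0.29×1.2829 + 0.20×0.8068 + 0.11×1.6180 + 0.20×0.9755 + 0.20×0.4859 = 1.0037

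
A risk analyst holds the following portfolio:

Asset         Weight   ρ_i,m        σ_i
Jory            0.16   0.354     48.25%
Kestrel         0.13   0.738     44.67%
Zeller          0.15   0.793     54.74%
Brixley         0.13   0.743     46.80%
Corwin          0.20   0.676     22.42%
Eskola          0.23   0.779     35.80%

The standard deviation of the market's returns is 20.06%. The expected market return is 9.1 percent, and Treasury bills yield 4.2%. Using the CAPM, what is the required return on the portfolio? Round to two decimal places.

β_Jory = 0.354 × 48.25% / 20.06% = 0.8515
β_Kestrel = 0.738 × 44.67% / 20.06% = 1.6434
β_Zeller = 0.793 × 54.74% / 20.06% = 2.1639
β_Brixley = 0.743 × 46.80% / 20.06% = 1.7334
β_Corwin = 0.676 × 22.42% / 20.06% = 0.7555
β_Eskola = 0.779 × 35.80% / 20.06% = 1.3902
β_P = Σ w_i β_i = 0.16×0.8515 + 0.13×1.6434 + 0.15×2.1639 + 0.13×1.7334 + 0.20×0.7555 + 0.23×1.3902 = 1.3707
MRP = 9.1% − 4.2% = 4.90%
E(R_P) = R_f + β_P × MRP = 4.2% + 1.3707 × 4.9% = 10.92%

10.92%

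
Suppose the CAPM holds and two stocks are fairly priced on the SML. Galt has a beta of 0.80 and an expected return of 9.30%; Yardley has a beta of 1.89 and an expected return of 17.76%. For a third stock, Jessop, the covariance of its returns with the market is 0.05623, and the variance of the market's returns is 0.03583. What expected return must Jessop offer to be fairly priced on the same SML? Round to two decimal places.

MRP = (17.76% − 9.30%) / (1.89 − 0.80) = 7.7615%
R_f = 9.30% − 0.80 × 7.7615% = 3.0908%
β_Jessop = Cov / Var(R_m) = 0.05623 / 0.03583 = 1.5694
E(R_Jessop) = R_f + β × MRP = 3.0908% + 1.5694 × 7.7615% = 15.27%

15.27%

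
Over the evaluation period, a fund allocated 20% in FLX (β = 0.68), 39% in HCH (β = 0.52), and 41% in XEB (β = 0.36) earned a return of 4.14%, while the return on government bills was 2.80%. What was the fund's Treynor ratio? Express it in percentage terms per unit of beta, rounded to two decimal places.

β_P = 0.20×0.68 + 0.39×0.52 + 0.41×0.36 = 0.4864
Treynor = (R_P − R_f) / β_P = (4.14% − 2.80%) / 0.4864 = 1.34% / 0.4864 = 2.75%

2.75%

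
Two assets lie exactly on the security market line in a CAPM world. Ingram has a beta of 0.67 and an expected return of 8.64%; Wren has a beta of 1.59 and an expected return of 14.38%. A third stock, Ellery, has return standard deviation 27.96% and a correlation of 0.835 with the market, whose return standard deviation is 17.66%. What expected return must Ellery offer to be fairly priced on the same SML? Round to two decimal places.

12.71%

MRP = (14.38% − 8.64%) / (1.59 − 0.67) = 6.2391%
R_f = 8.64% − 0.67 × 6.2391% = 4.4598%
β_Ellery = ρ·σ_i/σ_m = 0.835 × 27.96 / 17.66 = 1.3220
E(R_Ellery) = R_f + β × MRP = 4.4598% + 1.3220 × 6.2391% = 12.71%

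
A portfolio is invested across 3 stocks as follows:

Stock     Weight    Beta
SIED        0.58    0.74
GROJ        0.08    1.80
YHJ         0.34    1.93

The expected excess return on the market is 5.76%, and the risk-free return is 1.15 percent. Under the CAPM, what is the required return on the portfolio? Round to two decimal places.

8.23%

β_P = Σ w_i β_i = 0.58×0.74 + 0.08×1.80 + 0.34×1.93 = 1.2294
E(R_P) = R_f + β_P × MRP = 1.15% + 1.2294 × 5.76% = 8.23%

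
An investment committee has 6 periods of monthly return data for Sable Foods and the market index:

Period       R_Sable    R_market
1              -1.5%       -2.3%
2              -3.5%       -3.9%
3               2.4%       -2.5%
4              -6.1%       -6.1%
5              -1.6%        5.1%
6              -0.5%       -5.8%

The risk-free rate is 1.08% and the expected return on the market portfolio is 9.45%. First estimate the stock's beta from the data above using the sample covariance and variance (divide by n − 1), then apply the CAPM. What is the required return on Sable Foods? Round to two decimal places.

Mean R_i = (-1.5 − 3.5 + 2.4 − 6.1 − 1.6 − 0.5) / 6 = -1.8000%
Mean R_m = (-2.3 − 3.9 − 2.5 − 6.1 + 5.1 − 5.8) / 6 = -2.5833%
Σ(R_i − R̄_i)(R_m − R̄_m) = 15.1500  ⇒  Cov = 15.1500 / 5 = 3.0300
Σ(R_m − R̄_m)² = 83.5683  ⇒  Var(R_m) = 83.5683 / 5 = 16.7137
β = Cov / Var(R_m) = 3.0300 / 16.7137 = 0.1813
MRP = 9.45% − 1.08% = 8.37%
E(R) = R_f + β × MRP = 1.08% + 0.1813 × 8.37% = 2.60%

2.60%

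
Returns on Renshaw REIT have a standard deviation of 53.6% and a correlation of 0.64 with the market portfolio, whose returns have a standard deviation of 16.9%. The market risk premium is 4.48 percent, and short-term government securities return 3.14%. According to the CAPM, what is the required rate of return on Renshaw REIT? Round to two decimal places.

12.23%

β = ρ × σ_i / σ_m = 0.64 × 53.6% / 16.9% = 2.0298
E(R) = 3.14% + 2.0298 × 4.48% = 12.23%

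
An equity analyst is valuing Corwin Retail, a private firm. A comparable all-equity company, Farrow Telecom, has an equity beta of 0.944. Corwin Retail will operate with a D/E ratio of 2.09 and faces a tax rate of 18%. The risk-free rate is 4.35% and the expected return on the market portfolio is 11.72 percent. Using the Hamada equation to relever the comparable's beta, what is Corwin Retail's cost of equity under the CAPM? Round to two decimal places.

β_L = β_U × [1 + (1 − t)(D/E)] = 0.944 × [1 + (1 − 0.18) × 2.09]
    = 0.944 × [1 + 0.82 × 2.09] = 0.944 × 2.7138 = 2.5618
MRP = 11.72% − 4.35% = 7.37%
E(R) = R_f + β_L × MRP = 4.35% + 2.5618 × 7.37% = 23.23%

23.23%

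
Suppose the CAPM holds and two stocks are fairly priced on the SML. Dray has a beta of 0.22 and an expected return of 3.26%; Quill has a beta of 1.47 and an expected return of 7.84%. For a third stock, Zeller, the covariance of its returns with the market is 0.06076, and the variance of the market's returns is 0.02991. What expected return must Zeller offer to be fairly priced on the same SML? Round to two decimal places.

9.90%

MRP = (7.84% − 3.26%) / (1.47 − 0.22) = 3.6640%
R_f = 3.26% − 0.22 × 3.6640% = 2.4539%
β_Zeller = Cov / Var(R_m) = 0.06076 / 0.02991 = 2.0314
E(R_Zeller) = R_f + β × MRP = 2.4539% + 2.0314 × 3.6640% = 9.90%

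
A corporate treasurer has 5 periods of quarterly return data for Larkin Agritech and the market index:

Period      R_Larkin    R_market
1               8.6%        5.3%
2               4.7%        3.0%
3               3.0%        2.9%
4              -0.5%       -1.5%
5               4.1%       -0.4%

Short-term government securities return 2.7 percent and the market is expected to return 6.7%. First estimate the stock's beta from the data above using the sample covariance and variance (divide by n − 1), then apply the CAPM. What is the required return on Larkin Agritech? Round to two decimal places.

Mean R_i = (8.6 + 4.7 + 3.0 − 0.5 + 4.1) / 5 = 3.9800%
Mean R_m = (5.3 + 3.0 + 2.9 − 1.5 − 0.4) / 5 = 1.8600%
Σ(R_i − R̄_i)(R_m − R̄_m) = 30.4760  ⇒  Cov = 30.4760 / 4 = 7.6190
Σ(R_m − R̄_m)² = 30.6120  ⇒  Var(R_m) = 30.6120 / 4 = 7.6530
β = Cov / Var(R_m) = 7.6190 / 7.6530 = 0.9956
MRP = 6.7% − 2.7% = 4.00%
E(R) = R_f + β × MRP = 2.7% + 0.9956 × 4.0% = 6.68%

6.68%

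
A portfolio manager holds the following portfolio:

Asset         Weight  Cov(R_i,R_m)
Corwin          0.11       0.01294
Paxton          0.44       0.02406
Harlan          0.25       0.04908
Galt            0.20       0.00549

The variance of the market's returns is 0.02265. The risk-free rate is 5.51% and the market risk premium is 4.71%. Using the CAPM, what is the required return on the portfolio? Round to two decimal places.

β_Corwin = 0.01294 / 0.02265 = 0.5713
β_Paxton = 0.02406 / 0.02265 = 1.0623
β_Harlan = 0.04908 / 0.02265 = 2.1669
β_Galt = 0.00549 / 0.02265 = 0.2424
β_P = Σ w_i β_i = 0.11×0.5713 + 0.44×1.0623 + 0.25×2.1669 + 0.20×0.2424 = 1.1205
E(R_P) = R_f + β_P × MRP = 5.51% + 1.1205 × 4.71% = 10.79%

10.79%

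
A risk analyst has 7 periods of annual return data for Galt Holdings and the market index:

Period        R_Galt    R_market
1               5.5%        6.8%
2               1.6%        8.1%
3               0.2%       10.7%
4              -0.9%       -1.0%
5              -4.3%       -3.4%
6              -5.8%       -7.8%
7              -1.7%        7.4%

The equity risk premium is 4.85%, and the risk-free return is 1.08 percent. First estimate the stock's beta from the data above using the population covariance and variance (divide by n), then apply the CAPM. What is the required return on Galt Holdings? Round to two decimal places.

3.01%

Mean R_i = (5.5 + 1.6 + 0.2 − 0.9 − 4.3 − 5.8 − 1.7) / 7 = -0.7714%
Mean R_m = (6.8 + 8.1 + 10.7 − 1.0 − 3.4 − 7.8 + 7.4) / 7 = 2.9714%
Σ(R_i − R̄_i)(R_m − R̄_m) = 116.7257  ⇒  Cov = 116.7257 / 7 = 16.6751
Σ(R_m − R̄_m)² = 292.6943  ⇒  Var(R_m) = 292.6943 / 7 = 41.8135
β = Cov / Var(R_m) = 16.6751 / 41.8135 = 0.3988
E(R) = R_f + β × MRP = 1.08% + 0.3988 × 4.85% = 3.01%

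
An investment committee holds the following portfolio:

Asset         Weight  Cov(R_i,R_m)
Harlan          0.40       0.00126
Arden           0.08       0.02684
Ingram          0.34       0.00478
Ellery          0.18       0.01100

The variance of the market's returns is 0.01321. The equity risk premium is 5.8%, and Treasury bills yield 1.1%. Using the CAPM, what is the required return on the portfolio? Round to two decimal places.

β_Harlan = 0.00126 / 0.01321 = 0.0954
β_Arden = 0.02684 / 0.01321 = 2.0318
β_Ingram = 0.00478 / 0.01321 = 0.3618
β_Ellery = 0.01100 / 0.01321 = 0.8327
β_P = Σ w_i β_i = 0.40×0.0954 + 0.08×2.0318 + 0.34×0.3618 + 0.18×0.8327 = 0.4736
E(R_P) = R_f + β_P × MRP = 1.1% + 0.4736 × 5.8% = 3.85%

3.85%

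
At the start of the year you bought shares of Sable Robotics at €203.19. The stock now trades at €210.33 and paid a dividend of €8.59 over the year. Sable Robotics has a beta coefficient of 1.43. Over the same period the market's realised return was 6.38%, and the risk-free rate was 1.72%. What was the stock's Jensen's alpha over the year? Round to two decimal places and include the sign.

-0.64%

Realised HPR = (P1 + D1 − P0) / P0 = (210.33 + 8.59 − 203.19) / 203.19 = 15.73 / 203.19 = 7.7415%
MRP = 6.38% − 1.72% = 4.66%
CAPM required = R_f + β·MRP = 1.72% + 1.43 × 4.66% = 8.3838%
α = realised − required = 7.7415% − 8.3838% = -0.64%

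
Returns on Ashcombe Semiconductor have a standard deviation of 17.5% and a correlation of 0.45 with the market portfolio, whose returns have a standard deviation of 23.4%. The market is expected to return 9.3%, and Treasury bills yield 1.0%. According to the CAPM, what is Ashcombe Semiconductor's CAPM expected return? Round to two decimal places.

3.79%

β = ρ × σ_i / σ_m = 0.45 × 17.5% / 23.4% = 0.3365
MRP = 9.3% − 1.0% = 8.30%
E(R) = 1.0% + 0.3365 × 8.3% = 3.79%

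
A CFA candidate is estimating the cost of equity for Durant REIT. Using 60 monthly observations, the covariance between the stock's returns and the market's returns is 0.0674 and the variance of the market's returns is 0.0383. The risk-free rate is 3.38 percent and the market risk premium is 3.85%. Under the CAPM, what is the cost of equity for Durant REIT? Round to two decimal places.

10.16%

β = Cov(R_i, R_m) / Var(R_m) = 0.0674 / 0.0383 = 1.7598
E(R) = R_f + β × MRP = 3.38% + 1.7598 × 3.85% = 10.16%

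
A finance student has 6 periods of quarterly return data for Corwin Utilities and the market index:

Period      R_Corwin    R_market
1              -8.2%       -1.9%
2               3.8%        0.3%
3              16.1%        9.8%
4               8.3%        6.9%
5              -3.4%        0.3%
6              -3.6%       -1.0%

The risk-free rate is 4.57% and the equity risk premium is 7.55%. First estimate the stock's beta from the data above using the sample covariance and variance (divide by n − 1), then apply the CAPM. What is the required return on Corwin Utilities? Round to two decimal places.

18.04%

Mean R_i = (-8.2 + 3.8 + 16.1 + 8.3 − 3.4 − 3.6) / 6 = 2.1667%
Mean R_m = (-1.9 + 0.3 + 9.8 + 6.9 + 0.3 − 1.0) / 6 = 2.4000%
Σ(R_i − R̄_i)(R_m − R̄_m) = 203.1500  ⇒  Cov = 203.1500 / 5 = 40.6300
Σ(R_m − R̄_m)² = 113.8800  ⇒  Var(R_m) = 113.8800 / 5 = 22.7760
β = Cov / Var(R_m) = 40.6300 / 22.7760 = 1.7839
E(R) = R_f + β × MRP = 4.57% + 1.7839 × 7.55% = 18.04%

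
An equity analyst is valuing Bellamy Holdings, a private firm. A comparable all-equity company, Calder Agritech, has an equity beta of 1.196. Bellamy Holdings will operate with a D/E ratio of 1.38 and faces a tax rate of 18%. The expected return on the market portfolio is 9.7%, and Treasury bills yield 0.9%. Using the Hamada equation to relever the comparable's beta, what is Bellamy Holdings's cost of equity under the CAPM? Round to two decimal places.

β_L = β_U × [1 + (1 − t)(D/E)] = 1.196 × [1 + (1 − 0.18) × 1.38]
    = 1.196 × [1 + 0.82 × 1.38] = 1.196 × 2.1316 = 2.5494
MRP = 9.7% − 0.9% = 8.80%
E(R) = R_f + β_L × MRP = 0.9% + 2.5494 × 8.8% = 23.33%

23.33%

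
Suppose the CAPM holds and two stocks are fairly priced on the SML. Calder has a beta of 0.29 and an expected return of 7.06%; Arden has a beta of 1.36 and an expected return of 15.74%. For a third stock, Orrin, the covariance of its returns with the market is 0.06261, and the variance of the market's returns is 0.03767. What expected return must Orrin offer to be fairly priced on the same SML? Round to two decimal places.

18.19%

MRP = (15.74% − 7.06%) / (1.36 − 0.29) = 8.1121%
R_f = 7.06% − 0.29 × 8.1121% = 4.7075%
β_Orrin = Cov / Var(R_m) = 0.06261 / 0.03767 = 1.6621
E(R_Orrin) = R_f + β × MRP = 4.7075% + 1.6621 × 8.1121% = 18.19%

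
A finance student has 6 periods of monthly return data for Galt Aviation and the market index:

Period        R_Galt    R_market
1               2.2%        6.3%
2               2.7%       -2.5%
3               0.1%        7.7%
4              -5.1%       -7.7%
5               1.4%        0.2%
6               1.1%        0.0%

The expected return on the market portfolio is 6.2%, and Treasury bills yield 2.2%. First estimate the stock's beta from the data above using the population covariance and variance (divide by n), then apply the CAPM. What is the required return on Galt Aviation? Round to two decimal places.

Mean R_i = (2.2 + 2.7 + 0.1 − 5.1 + 1.4 + 1.1) / 6 = 0.4000%
Mean R_m = (6.3 − 2.5 + 7.7 − 7.7 + 0.2 + 0.0) / 6 = 0.6667%
Σ(R_i − R̄_i)(R_m − R̄_m) = 45.8300  ⇒  Cov = 45.8300 / 6 = 7.6383
Σ(R_m − R̄_m)² = 161.8933  ⇒  Var(R_m) = 161.8933 / 6 = 26.9822
β = Cov / Var(R_m) = 7.6383 / 26.9822 = 0.2831
MRP = 6.2% − 2.2% = 4.00%
E(R) = R_f + β × MRP = 2.2% + 0.2831 × 4.0% = 3.33%

3.33%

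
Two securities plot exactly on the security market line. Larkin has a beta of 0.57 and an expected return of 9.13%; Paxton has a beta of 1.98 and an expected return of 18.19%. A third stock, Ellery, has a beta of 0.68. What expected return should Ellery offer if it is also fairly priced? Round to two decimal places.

MRP (SML slope) = (18.19% − 9.13%) / (1.98 − 0.57) = 9.06% / 1.41 = 6.4255%
R_f (intercept) = 9.13% − 0.57 × 6.4255% = 5.4675%
E(R_Ellery) = R_f + β × MRP = 5.4675% + 0.68 × 6.4255% = 9.84%

9.84%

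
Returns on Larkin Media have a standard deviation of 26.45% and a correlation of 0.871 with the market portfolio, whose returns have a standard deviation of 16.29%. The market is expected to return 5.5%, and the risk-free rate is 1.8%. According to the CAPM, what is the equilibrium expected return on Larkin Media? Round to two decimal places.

β = ρ × σ_i / σ_m = 0.871 × 26.45% / 16.29% = 1.4142
MRP = 5.5% − 1.8% = 3.70%
E(R) = 1.8% + 1.4142 × 3.7% = 7.03%

7.03%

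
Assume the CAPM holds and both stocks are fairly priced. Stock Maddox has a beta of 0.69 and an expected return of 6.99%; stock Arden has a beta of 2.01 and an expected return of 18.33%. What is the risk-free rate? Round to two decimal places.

1.06%

Both satisfy E(R) = R_f + β·MRP, so the slope of the SML is
MRP = (18.33% − 6.99%) / (2.01 − 0.69) = 11.34% / 1.32 = 8.5909%
R_f = E(R_Maddox) − β_Maddox·MRP = 6.99% − 0.69 × 8.5909% = 1.0623%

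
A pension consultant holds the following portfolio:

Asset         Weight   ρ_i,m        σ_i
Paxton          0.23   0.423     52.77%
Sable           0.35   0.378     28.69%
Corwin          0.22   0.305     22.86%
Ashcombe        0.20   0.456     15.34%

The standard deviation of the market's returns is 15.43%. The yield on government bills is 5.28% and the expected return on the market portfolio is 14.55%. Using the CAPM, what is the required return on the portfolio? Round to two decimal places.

12.41%

β_Paxton = 0.423 × 52.77% / 15.43% = 1.4466
β_Sable = 0.378 × 28.69% / 15.43% = 0.7028
β_Corwin = 0.305 × 22.86% / 15.43% = 0.4519
β_Ashcombe = 0.456 × 15.34% / 15.43% = 0.4533
β_P = Σ w_i β_i = 0.23×1.4466 + 0.35×0.7028 + 0.22×0.4519 + 0.20×0.4533 = 0.7688
MRP = 14.55% − 5.28% = 9.27%
E(R_P) = R_f + β_P × MRP = 5.28% + 0.7688 × 9.27% = 12.41%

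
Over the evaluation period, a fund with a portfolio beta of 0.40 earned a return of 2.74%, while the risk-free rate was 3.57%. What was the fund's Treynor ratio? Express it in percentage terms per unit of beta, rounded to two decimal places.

Treynor = (R_P − R_f) / β_P = (2.74% − 3.57%) / 0.4000 = -0.83% / 0.4000 = -2.08%

-2.08%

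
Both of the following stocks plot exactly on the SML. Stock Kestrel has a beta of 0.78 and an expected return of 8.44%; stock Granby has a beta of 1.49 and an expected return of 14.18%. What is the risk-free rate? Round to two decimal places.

2.13%

Both satisfy E(R) = R_f + β·MRP, so the slope of the SML is
MRP = (14.18% − 8.44%) / (1.49 − 0.78) = 5.74% / 0.71 = 8.0845%
R_f = E(R_Kestrel) − β_Kestrel·MRP = 8.44% − 0.78 × 8.0845% = 2.1341%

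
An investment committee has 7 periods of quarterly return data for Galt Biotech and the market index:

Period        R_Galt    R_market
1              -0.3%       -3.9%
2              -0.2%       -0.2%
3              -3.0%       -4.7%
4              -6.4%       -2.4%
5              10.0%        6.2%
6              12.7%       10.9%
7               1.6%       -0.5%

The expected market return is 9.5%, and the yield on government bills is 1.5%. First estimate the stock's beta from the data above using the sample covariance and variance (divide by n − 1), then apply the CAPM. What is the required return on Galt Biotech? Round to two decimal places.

10.43%

Mean R_i = (-0.3 − 0.2 − 3.0 − 6.4 + 10.0 + 12.7 + 1.6) / 7 = 2.0571%
Mean R_m = (-3.9 − 0.2 − 4.7 − 2.4 + 6.2 + 10.9 − 0.5) / 7 = 0.7714%
Σ(R_i − R̄_i)(R_m − R̄_m) = 219.1914  ⇒  Cov = 219.1914 / 6 = 36.5319
Σ(R_m − R̄_m)² = 196.4343  ⇒  Var(R_m) = 196.4343 / 6 = 32.7391
β = Cov / Var(R_m) = 36.5319 / 32.7391 = 1.1158
MRP = 9.5% − 1.5% = 8.00%
E(R) = R_f + β × MRP = 1.5% + 1.1158 × 8.0% = 10.43%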